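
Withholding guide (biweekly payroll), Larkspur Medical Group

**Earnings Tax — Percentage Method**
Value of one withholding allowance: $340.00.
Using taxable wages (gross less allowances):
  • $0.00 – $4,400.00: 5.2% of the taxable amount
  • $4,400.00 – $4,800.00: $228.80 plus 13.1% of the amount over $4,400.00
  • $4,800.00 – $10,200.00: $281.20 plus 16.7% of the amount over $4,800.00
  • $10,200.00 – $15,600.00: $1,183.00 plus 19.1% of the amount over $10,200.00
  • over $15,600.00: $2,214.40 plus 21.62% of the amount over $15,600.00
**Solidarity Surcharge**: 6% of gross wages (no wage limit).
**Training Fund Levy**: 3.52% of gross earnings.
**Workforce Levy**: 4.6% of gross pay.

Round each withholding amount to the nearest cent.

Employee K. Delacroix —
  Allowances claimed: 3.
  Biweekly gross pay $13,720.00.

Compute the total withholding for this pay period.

Earnings Tax: taxable = $13,720.00 − 3×$340.00 = $12,700.00
  $1,183.00 + 19.1% × ($12,700.00 − $10,200.00) = $1,183.00 + 19.1% × $2,500.00 = $1,660.50
Solidarity Surcharge: 6% × $13,720.00 = $823.20
Training Fund Levy: 3.52% × $13,720.00 = $482.94
Workforce Levy: 4.6% × $13,720.00 = $631.12
Total: $1,660.50 + $823.20 + $482.94 + $631.12 = $3,597.76

$3,597.76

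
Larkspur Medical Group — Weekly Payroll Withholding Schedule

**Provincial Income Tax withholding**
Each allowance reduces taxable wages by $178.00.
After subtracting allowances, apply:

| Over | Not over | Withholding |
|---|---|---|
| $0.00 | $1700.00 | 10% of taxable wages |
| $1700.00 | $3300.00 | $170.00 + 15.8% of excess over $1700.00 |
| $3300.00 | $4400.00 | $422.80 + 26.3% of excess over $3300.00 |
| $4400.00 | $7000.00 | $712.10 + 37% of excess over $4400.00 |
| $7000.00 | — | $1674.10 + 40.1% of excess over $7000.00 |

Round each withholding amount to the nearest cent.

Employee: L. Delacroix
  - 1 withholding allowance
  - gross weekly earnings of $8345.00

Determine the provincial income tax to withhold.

$2142.07

Provincial Income Tax: taxable = $8345.00 − 1×$178.00 = $8167.00
  $1674.10 + 40.1% × ($8167.00 − $7000.00) = $1674.10 + 40.1% × $1167.00 = $2142.07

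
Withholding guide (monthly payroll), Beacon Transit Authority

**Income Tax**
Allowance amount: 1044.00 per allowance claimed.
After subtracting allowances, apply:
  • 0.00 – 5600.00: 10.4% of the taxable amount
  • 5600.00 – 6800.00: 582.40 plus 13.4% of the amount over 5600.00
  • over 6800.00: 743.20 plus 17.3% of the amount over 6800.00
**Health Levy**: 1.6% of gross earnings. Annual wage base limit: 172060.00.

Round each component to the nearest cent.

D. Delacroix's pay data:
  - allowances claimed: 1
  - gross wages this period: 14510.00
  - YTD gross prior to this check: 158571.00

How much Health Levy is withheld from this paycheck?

215.82

Health Levy: cap 172060.00 − YTD 158571.00 = 13489.00 subject; 1.6% × 13489.00 = 215.82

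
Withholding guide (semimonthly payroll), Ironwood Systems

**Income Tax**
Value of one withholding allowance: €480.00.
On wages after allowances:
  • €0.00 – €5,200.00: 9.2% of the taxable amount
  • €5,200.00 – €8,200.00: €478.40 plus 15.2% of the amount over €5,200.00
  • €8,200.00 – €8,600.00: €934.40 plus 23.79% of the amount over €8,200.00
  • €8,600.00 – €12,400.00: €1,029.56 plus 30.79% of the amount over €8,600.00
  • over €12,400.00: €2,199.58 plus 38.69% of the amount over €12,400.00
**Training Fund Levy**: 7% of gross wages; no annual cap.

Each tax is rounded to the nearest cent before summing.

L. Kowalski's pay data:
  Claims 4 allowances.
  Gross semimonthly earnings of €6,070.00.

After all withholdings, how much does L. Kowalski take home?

Income Tax: taxable = €6,070.00 − 4×€480.00 = €4,150.00
  9.2% × €4,150.00 = €381.80
Training Fund Levy: 7% × €6,070.00 = €424.90
Total withheld: €381.80 + €424.90 = €806.70
Net pay: €6,070.00 − €806.70 = €5,263.30

€5,263.30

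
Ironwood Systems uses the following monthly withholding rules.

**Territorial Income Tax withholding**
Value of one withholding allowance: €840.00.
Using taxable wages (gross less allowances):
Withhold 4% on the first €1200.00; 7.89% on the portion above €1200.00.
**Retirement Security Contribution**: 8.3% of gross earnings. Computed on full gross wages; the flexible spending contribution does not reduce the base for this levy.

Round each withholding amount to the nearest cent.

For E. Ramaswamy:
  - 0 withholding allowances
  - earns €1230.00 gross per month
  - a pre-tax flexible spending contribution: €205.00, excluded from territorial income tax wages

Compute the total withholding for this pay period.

Territorial Income Tax: taxable = €1230.00 − €205.00 = €1025.00
  4% × €1025.00 = €41.00
Retirement Security Contribution: 8.3% × €1230.00 = €102.09
Total: €41.00 + €102.09 = €143.09

€143.09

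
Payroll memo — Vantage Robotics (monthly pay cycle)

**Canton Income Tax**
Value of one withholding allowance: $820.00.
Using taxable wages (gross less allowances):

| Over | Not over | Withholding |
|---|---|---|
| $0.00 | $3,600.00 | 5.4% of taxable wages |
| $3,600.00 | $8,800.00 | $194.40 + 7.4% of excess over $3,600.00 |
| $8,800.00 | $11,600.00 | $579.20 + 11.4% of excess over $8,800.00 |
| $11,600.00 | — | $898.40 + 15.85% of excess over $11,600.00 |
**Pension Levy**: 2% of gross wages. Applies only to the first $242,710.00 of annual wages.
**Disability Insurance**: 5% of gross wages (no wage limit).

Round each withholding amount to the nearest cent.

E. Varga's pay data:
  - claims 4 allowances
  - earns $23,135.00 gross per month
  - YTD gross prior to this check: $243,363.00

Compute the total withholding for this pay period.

Canton Income Tax: taxable = $23,135.00 − 4×$820.00 = $19,855.00
  $898.40 + 15.85% × ($19,855.00 − $11,600.00) = $898.40 + 15.85% × $8,255.00 = $2,206.82
Pension Levy: YTD $243,363.00 ≥ cap $242,710.00 → $0.00
Disability Insurance: 5% × $23,135.00 = $1,156.75
Total: $2,206.82 + $0.00 + $1,156.75 = $3,363.57

$3,363.57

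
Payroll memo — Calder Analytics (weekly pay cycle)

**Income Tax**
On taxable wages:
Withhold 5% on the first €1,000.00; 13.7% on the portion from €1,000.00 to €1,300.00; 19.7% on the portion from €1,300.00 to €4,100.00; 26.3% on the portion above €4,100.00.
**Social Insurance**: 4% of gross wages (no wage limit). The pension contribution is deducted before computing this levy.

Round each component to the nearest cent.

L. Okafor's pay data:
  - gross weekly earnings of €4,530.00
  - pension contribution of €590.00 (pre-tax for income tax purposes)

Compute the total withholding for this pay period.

€768.78

Income Tax: taxable = €4,530.00 − €590.00 = €3,940.00
  €91.10 + 19.7% × (€3,940.00 − €1,300.00) = €91.10 + 19.7% × €2,640.00 = €611.18
Social Insurance: 4% × €3,940.00 = €157.60
Total: €611.18 + €157.60 = €768.78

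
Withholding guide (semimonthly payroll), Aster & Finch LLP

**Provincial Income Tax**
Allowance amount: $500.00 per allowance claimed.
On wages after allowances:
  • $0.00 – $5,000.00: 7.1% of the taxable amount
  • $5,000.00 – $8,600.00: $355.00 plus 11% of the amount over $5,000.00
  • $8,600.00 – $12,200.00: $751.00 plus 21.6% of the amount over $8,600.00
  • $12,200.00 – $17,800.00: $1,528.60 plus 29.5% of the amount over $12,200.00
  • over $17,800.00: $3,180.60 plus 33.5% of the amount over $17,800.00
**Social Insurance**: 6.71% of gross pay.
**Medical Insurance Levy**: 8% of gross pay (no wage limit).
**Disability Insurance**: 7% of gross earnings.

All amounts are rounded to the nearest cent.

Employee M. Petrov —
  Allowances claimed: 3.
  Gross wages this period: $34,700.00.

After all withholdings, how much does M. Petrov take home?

$18,827.03

Provincial Income Tax: taxable = $34,700.00 − 3×$500.00 = $33,200.00
  $3,180.60 + 33.5% × ($33,200.00 − $17,800.00) = $3,180.60 + 33.5% × $15,400.00 = $8,339.60
Social Insurance: 6.71% × $34,700.00 = $2,328.37
Medical Insurance Levy: 8% × $34,700.00 = $2,776.00
Disability Insurance: 7% × $34,700.00 = $2,429.00
Total withheld: $8,339.60 + $2,328.37 + $2,776.00 + $2,429.00 = $15,872.97
Net pay: $34,700.00 − $15,872.97 = $18,827.03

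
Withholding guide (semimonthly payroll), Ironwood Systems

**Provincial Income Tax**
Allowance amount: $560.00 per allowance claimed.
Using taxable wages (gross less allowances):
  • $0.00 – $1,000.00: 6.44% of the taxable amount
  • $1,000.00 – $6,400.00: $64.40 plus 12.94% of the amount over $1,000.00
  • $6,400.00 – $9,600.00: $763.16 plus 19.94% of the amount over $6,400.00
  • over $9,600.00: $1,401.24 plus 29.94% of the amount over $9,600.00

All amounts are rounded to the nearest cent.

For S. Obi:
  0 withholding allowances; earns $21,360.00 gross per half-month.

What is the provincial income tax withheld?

$4,922.18

Provincial Income Tax: taxable = $21,360.00
  $1,401.24 + 29.94% × ($21,360.00 − $9,600.00) = $1,401.24 + 29.94% × $11,760.00 = $4,922.18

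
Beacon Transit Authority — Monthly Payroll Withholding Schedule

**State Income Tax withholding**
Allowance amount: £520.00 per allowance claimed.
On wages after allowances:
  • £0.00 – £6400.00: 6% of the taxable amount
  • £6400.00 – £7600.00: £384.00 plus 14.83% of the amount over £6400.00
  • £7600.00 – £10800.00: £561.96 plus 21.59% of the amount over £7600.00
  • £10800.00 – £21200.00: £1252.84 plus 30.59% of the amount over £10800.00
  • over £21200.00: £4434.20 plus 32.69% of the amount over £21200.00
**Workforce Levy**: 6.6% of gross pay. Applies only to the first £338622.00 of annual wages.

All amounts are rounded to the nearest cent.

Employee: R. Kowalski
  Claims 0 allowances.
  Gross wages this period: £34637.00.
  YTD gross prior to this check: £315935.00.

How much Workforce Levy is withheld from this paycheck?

Workforce Levy: cap £338622.00 − YTD £315935.00 = £22687.00 subject; 6.6% × £22687.00 = £1497.34

£1497.34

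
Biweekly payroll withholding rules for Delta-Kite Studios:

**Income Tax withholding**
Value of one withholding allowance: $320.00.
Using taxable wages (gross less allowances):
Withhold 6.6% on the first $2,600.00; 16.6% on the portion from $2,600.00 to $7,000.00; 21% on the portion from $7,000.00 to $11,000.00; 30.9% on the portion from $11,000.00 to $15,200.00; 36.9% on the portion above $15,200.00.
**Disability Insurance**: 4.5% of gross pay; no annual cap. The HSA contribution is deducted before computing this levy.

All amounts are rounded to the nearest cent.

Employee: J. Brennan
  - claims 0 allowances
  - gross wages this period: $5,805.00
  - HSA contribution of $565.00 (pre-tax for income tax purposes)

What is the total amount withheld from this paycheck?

$845.64

Income Tax: taxable = $5,805.00 − $565.00 = $5,240.00
  $171.60 + 16.6% × ($5,240.00 − $2,600.00) = $171.60 + 16.6% × $2,640.00 = $609.84
Disability Insurance: 4.5% × $5,240.00 = $235.80
Total: $609.84 + $235.80 = $845.64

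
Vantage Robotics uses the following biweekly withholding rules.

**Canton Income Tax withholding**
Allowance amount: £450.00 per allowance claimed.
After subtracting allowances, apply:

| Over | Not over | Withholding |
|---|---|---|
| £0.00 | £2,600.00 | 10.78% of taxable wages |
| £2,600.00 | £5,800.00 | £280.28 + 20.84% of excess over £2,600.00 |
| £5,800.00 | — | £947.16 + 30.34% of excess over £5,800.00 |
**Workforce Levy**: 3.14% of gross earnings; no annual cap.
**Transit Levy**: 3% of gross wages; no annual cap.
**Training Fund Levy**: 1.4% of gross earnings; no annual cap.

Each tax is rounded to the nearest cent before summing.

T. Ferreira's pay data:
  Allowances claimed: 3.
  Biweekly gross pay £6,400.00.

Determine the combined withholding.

£1,273.42

Canton Income Tax: taxable = £6,400.00 − 3×£450.00 = £5,050.00
  £280.28 + 20.84% × (£5,050.00 − £2,600.00) = £280.28 + 20.84% × £2,450.00 = £790.86
Workforce Levy: 3.14% × £6,400.00 = £200.96
Transit Levy: 3% × £6,400.00 = £192.00
Training Fund Levy: 1.4% × £6,400.00 = £89.60
Total: £790.86 + £200.96 + £192.00 + £89.60 = £1,273.42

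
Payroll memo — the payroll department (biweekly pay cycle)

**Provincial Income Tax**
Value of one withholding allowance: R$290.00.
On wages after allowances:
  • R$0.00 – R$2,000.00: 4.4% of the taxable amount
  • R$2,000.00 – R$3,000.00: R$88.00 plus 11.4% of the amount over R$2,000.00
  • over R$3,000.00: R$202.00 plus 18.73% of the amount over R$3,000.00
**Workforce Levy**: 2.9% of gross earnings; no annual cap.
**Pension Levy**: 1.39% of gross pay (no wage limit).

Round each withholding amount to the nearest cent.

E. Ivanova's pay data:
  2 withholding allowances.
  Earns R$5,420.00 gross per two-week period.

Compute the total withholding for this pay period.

R$779.15

Provincial Income Tax: taxable = R$5,420.00 − 2×R$290.00 = R$4,840.00
  R$202.00 + 18.73% × (R$4,840.00 − R$3,000.00) = R$202.00 + 18.73% × R$1,840.00 = R$546.63
Workforce Levy: 2.9% × R$5,420.00 = R$157.18
Pension Levy: 1.39% × R$5,420.00 = R$75.34
Total: R$546.63 + R$157.18 + R$75.34 = R$779.15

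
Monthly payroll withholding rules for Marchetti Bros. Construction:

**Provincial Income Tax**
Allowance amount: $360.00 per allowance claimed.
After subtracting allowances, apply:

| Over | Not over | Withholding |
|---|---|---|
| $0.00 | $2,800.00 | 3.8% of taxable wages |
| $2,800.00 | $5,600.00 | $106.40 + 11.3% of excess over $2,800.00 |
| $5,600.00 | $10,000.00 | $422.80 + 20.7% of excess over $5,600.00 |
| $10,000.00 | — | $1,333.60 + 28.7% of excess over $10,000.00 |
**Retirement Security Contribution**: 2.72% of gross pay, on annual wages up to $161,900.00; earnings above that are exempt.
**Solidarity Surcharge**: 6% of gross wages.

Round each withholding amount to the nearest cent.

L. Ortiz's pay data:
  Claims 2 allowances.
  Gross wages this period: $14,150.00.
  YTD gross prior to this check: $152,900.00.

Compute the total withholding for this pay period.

$3,411.81

Provincial Income Tax: taxable = $14,150.00 − 2×$360.00 = $13,430.00
  $1,333.60 + 28.7% × ($13,430.00 − $10,000.00) = $1,333.60 + 28.7% × $3,430.00 = $2,318.01
Retirement Security Contribution: cap $161,900.00 − YTD $152,900.00 = $9,000.00 subject; 2.72% × $9,000.00 = $244.80
Solidarity Surcharge: 6% × $14,150.00 = $849.00
Total: $2,318.01 + $244.80 + $849.00 = $3,411.81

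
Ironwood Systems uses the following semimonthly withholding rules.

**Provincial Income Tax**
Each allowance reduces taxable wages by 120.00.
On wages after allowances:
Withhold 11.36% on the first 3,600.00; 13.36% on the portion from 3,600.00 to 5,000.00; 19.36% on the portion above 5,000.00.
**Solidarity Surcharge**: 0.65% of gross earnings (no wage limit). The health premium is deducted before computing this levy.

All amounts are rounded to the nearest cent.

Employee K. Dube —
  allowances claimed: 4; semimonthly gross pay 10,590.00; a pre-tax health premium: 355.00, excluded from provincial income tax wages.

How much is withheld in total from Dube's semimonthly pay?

Provincial Income Tax: taxable = 10,590.00 − 355.00 − 4×120.00 = 9,755.00
  596.00 + 19.36% × (9,755.00 − 5,000.00) = 596.00 + 19.36% × 4,755.00 = 1,516.57
Solidarity Surcharge: 0.65% × 10,235.00 = 66.53
Total: 1,516.57 + 66.53 = 1,583.10

1,583.10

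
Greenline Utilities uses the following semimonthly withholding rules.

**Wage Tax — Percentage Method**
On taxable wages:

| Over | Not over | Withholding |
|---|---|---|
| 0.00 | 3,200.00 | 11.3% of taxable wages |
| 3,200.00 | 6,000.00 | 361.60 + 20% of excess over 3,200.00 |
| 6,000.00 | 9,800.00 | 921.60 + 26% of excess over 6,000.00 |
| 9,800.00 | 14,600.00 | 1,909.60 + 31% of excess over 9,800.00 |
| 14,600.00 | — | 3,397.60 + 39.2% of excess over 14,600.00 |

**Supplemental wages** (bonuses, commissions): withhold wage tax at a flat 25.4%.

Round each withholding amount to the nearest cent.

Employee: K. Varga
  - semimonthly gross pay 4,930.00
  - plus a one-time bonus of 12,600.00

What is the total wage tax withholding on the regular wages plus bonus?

3,908.00

Wage Tax: taxable = 4,930.00
  361.60 + 20% × (4,930.00 − 3,200.00) = 361.60 + 20% × 1,730.00 = 707.60
Supplemental (25.4% flat on bonus): 25.4% × 12,600.00 = 3,200.40
Total wage tax: 707.60 + 3,200.40 = 3,908.00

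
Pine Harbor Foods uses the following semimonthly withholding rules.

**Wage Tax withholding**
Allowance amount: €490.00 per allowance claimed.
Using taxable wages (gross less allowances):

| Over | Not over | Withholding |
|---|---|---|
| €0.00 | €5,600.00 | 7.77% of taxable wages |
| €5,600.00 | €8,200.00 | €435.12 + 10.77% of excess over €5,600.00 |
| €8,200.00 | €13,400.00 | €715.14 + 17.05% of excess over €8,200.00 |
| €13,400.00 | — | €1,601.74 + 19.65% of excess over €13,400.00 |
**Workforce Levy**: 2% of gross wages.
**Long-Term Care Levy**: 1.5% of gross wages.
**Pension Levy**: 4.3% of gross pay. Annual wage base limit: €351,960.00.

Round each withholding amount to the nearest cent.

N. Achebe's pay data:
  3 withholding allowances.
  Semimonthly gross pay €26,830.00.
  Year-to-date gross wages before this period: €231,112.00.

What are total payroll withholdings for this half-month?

€6,044.62

Wage Tax: taxable = €26,830.00 − 3×€490.00 = €25,360.00
  €1,601.74 + 19.65% × (€25,360.00 − €13,400.00) = €1,601.74 + 19.65% × €11,960.00 = €3,951.88
Workforce Levy: 2% × €26,830.00 = €536.60
Long-Term Care Levy: 1.5% × €26,830.00 = €402.45
Pension Levy: 4.3% × €26,830.00 = €1,153.69
Total: €3,951.88 + €536.60 + €402.45 + €1,153.69 = €6,044.62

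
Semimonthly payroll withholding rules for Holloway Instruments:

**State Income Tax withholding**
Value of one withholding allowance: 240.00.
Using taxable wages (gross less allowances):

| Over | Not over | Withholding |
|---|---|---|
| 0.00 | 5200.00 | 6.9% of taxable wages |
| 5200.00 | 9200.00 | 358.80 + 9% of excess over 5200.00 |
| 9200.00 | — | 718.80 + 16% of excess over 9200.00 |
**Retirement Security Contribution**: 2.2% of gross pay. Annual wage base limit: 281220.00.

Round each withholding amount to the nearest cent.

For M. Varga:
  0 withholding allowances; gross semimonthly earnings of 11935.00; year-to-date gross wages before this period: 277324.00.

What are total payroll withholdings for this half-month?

1242.11

State Income Tax: taxable = 11935.00
  718.80 + 16% × (11935.00 − 9200.00) = 718.80 + 16% × 2735.00 = 1156.40
Retirement Security Contribution: cap 281220.00 − YTD 277324.00 = 3896.00 subject; 2.2% × 3896.00 = 85.71
Total: 1156.40 + 85.71 = 1242.11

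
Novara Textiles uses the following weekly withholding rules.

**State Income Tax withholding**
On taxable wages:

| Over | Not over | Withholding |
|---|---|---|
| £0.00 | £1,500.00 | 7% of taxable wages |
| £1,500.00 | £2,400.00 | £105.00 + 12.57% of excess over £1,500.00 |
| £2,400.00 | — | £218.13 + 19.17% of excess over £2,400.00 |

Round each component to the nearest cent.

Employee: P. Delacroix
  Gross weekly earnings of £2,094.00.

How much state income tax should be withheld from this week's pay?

£179.67

State Income Tax: taxable = £2,094.00
  £105.00 + 12.57% × (£2,094.00 − £1,500.00) = £105.00 + 12.57% × £594.00 = £179.67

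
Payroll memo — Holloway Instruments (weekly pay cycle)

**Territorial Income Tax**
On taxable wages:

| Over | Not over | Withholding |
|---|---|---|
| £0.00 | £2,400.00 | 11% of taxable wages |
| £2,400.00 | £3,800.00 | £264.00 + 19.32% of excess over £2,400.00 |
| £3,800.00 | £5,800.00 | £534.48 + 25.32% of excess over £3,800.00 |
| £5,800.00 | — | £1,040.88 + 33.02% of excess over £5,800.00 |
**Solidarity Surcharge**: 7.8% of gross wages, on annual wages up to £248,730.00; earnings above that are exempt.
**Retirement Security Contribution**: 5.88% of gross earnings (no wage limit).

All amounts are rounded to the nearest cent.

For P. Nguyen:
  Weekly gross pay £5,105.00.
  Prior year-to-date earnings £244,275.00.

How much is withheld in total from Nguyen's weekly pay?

£1,512.57

Territorial Income Tax: taxable = £5,105.00
  £534.48 + 25.32% × (£5,105.00 − £3,800.00) = £534.48 + 25.32% × £1,305.00 = £864.91
Solidarity Surcharge: cap £248,730.00 − YTD £244,275.00 = £4,455.00 subject; 7.8% × £4,455.00 = £347.49
Retirement Security Contribution: 5.88% × £5,105.00 = £300.17
Total: £864.91 + £347.49 + £300.17 = £1,512.57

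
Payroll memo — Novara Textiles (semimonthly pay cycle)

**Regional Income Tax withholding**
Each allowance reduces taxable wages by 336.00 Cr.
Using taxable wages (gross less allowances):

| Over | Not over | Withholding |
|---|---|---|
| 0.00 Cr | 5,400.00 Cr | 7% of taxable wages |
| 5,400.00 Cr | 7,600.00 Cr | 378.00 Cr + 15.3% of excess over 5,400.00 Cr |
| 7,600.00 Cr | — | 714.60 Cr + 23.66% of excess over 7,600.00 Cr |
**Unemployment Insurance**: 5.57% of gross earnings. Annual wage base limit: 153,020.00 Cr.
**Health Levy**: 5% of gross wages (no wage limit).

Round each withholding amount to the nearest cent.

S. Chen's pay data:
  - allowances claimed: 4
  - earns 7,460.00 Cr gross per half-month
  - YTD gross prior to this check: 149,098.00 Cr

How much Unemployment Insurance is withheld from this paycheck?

Unemployment Insurance: cap 153,020.00 Cr − YTD 149,098.00 Cr = 3,922.00 Cr subject; 5.57% × 3,922.00 Cr = 218.46 Cr

218.46 Cr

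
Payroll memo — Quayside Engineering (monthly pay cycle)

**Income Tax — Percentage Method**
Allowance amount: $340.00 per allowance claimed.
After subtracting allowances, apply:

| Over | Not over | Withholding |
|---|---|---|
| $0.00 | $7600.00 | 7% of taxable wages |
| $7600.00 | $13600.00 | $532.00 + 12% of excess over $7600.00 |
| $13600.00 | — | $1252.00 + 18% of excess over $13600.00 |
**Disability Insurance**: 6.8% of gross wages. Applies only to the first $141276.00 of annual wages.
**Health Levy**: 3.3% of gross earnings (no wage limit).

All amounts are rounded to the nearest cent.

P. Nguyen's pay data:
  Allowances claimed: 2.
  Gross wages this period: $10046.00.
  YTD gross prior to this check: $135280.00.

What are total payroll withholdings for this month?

Income Tax: taxable = $10046.00 − 2×$340.00 = $9366.00
  $532.00 + 12% × ($9366.00 − $7600.00) = $532.00 + 12% × $1766.00 = $743.92
Disability Insurance: cap $141276.00 − YTD $135280.00 = $5996.00 subject; 6.8% × $5996.00 = $407.73
Health Levy: 3.3% × $10046.00 = $331.52
Total: $743.92 + $407.73 + $331.52 = $1483.17

$1483.17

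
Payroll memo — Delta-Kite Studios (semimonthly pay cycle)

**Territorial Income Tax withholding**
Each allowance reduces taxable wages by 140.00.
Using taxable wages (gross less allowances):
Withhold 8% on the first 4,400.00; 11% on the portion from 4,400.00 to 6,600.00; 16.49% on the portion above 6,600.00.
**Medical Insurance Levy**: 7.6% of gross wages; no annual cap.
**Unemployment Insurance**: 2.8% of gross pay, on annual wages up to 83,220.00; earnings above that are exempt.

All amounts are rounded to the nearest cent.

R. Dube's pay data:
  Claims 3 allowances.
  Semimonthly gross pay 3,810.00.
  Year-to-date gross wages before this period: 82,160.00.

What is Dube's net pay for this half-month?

3,219.56

Territorial Income Tax: taxable = 3,810.00 − 3×140.00 = 3,390.00
  8% × 3,390.00 = 271.20
Medical Insurance Levy: 7.6% × 3,810.00 = 289.56
Unemployment Insurance: cap 83,220.00 − YTD 82,160.00 = 1,060.00 subject; 2.8% × 1,060.00 = 29.68
Total withheld: 271.20 + 289.56 + 29.68 = 590.44
Net pay: 3,810.00 − 590.44 = 3,219.56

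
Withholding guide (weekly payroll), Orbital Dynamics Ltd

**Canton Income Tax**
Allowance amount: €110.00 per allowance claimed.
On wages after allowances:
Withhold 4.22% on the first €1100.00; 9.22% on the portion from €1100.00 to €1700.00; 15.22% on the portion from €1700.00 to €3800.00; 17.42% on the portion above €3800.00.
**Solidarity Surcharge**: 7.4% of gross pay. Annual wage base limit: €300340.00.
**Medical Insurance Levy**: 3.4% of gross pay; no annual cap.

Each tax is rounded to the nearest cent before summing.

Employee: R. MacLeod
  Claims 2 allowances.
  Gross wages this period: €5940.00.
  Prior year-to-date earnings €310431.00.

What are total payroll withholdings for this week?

€957.78

Canton Income Tax: taxable = €5940.00 − 2×€110.00 = €5720.00
  €421.36 + 17.42% × (€5720.00 − €3800.00) = €421.36 + 17.42% × €1920.00 = €755.82
Solidarity Surcharge: YTD €310431.00 ≥ cap €300340.00 → €0.00
Medical Insurance Levy: 3.4% × €5940.00 = €201.96
Total: €755.82 + €0.00 + €201.96 = €957.78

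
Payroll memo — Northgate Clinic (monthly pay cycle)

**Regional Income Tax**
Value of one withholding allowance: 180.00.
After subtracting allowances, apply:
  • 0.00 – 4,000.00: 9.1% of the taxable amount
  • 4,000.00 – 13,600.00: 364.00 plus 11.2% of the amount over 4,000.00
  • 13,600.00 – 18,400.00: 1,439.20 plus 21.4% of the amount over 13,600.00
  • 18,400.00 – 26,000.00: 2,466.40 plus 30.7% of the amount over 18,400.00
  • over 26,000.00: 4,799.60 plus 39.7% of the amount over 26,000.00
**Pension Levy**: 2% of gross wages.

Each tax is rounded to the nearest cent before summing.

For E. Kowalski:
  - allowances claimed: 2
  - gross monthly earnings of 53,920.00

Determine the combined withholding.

16,819.32

Regional Income Tax: taxable = 53,920.00 − 2×180.00 = 53,560.00
  4,799.60 + 39.7% × (53,560.00 − 26,000.00) = 4,799.60 + 39.7% × 27,560.00 = 15,740.92
Pension Levy: 2% × 53,920.00 = 1,078.40
Total: 15,740.92 + 1,078.40 = 16,819.32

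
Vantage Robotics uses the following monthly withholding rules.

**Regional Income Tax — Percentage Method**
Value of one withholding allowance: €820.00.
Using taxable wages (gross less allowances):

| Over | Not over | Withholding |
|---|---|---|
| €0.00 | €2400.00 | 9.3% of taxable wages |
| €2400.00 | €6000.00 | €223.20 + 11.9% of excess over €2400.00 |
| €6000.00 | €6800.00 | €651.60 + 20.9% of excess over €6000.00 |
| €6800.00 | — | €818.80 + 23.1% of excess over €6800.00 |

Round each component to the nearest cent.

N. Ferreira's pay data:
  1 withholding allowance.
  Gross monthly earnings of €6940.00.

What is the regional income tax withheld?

€676.68

Regional Income Tax: taxable = €6940.00 − 1×€820.00 = €6120.00
  €651.60 + 20.9% × (€6120.00 − €6000.00) = €651.60 + 20.9% × €120.00 = €676.68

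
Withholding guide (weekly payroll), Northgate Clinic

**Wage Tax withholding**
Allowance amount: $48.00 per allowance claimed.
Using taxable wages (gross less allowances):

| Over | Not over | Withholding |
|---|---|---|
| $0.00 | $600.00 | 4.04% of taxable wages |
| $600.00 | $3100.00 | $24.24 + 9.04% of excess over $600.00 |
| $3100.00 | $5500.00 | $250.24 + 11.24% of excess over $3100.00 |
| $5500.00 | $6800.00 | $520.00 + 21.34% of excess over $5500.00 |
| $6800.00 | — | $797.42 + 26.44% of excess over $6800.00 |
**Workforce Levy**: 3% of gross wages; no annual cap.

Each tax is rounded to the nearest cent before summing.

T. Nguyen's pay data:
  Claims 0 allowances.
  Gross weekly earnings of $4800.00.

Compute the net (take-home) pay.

$4214.68

Wage Tax: taxable = $4800.00
  $250.24 + 11.24% × ($4800.00 − $3100.00) = $250.24 + 11.24% × $1700.00 = $441.32
Workforce Levy: 3% × $4800.00 = $144.00
Total withheld: $441.32 + $144.00 = $585.32
Net pay: $4800.00 − $585.32 = $4214.68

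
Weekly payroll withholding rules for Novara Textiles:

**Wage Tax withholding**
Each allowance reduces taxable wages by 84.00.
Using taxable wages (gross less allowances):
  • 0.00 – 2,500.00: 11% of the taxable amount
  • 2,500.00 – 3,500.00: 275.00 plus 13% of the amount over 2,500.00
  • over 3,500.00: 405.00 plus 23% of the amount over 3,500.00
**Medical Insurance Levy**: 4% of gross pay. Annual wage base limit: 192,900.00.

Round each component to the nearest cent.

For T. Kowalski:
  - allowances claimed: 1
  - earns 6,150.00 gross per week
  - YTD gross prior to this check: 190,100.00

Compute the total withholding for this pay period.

1,107.18

Wage Tax: taxable = 6,150.00 − 1×84.00 = 6,066.00
  405.00 + 23% × (6,066.00 − 3,500.00) = 405.00 + 23% × 2,566.00 = 995.18
Medical Insurance Levy: cap 192,900.00 − YTD 190,100.00 = 2,800.00 subject; 4% × 2,800.00 = 112.00
Total: 995.18 + 112.00 = 1,107.18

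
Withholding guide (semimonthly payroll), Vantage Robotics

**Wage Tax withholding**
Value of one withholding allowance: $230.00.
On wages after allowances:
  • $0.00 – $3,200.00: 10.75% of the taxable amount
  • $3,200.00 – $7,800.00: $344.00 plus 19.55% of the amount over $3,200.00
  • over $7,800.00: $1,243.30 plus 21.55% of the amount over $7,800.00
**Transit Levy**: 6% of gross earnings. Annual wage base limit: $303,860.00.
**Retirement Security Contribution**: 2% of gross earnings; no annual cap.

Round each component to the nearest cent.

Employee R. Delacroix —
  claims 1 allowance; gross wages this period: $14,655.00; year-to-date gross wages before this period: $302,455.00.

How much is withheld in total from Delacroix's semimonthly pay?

Wage Tax: taxable = $14,655.00 − 1×$230.00 = $14,425.00
  $1,243.30 + 21.55% × ($14,425.00 − $7,800.00) = $1,243.30 + 21.55% × $6,625.00 = $2,670.99
Transit Levy: cap $303,860.00 − YTD $302,455.00 = $1,405.00 subject; 6% × $1,405.00 = $84.30
Retirement Security Contribution: 2% × $14,655.00 = $293.10
Total: $2,670.99 + $84.30 + $293.10 = $3,048.39

$3,048.39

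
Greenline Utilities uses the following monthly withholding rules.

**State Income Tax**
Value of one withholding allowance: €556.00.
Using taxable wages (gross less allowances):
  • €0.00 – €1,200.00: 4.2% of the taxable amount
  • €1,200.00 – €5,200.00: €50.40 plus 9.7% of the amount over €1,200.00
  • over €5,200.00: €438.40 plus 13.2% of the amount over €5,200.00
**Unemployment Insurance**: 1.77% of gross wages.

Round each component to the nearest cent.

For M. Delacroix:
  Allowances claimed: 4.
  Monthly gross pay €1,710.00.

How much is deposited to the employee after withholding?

State Income Tax: taxable = €1,710.00 − 4×€556.00 = €-514.00
  Taxable ≤ 0 → €0.00
Unemployment Insurance: 1.77% × €1,710.00 = €30.27
Total withheld: €0.00 + €30.27 = €30.27
Net pay: €1,710.00 − €30.27 = €1,679.73

€1,679.73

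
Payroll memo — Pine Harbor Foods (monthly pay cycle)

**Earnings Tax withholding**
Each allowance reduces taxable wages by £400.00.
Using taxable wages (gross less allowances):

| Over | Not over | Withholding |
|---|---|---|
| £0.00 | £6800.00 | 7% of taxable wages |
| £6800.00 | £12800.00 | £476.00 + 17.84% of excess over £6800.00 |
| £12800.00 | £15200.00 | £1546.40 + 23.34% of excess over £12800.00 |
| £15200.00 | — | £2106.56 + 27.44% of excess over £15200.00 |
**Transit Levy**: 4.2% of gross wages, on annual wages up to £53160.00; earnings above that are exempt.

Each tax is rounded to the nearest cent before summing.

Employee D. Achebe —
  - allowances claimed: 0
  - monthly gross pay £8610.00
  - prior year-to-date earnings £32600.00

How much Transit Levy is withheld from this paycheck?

Transit Levy: 4.2% × £8610.00 = £361.62

£361.62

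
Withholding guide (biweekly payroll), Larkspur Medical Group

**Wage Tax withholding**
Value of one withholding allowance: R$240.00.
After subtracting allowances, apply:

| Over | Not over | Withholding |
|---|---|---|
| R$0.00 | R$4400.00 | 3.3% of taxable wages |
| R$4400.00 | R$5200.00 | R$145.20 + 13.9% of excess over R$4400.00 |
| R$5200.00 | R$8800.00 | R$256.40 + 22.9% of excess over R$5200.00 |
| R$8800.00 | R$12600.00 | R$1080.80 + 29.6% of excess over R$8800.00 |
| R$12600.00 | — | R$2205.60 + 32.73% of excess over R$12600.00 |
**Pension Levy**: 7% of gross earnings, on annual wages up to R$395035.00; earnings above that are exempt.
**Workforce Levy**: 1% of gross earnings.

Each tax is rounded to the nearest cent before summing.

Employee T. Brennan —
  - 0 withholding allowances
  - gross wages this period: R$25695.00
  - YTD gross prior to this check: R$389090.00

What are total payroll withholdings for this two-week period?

R$7164.69

Wage Tax: taxable = R$25695.00
  R$2205.60 + 32.73% × (R$25695.00 − R$12600.00) = R$2205.60 + 32.73% × R$13095.00 = R$6491.59
Pension Levy: cap R$395035.00 − YTD R$389090.00 = R$5945.00 subject; 7% × R$5945.00 = R$416.15
Workforce Levy: 1% × R$25695.00 = R$256.95
Total: R$6491.59 + R$416.15 + R$256.95 = R$7164.69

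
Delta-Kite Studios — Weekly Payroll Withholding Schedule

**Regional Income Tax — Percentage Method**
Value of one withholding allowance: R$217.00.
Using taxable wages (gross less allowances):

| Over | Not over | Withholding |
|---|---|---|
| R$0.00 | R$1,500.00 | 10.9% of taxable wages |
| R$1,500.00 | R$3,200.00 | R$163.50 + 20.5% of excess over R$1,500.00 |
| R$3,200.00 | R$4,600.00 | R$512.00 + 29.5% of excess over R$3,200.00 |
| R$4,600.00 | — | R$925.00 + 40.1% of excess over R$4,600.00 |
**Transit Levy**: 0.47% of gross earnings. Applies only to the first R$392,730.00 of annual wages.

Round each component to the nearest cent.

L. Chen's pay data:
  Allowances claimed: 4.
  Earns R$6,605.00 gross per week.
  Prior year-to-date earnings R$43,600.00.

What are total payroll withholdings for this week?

R$1,411.98

Regional Income Tax: taxable = R$6,605.00 − 4×R$217.00 = R$5,737.00
  R$925.00 + 40.1% × (R$5,737.00 − R$4,600.00) = R$925.00 + 40.1% × R$1,137.00 = R$1,380.94
Transit Levy: 0.47% × R$6,605.00 = R$31.04
Total: R$1,380.94 + R$31.04 = R$1,411.98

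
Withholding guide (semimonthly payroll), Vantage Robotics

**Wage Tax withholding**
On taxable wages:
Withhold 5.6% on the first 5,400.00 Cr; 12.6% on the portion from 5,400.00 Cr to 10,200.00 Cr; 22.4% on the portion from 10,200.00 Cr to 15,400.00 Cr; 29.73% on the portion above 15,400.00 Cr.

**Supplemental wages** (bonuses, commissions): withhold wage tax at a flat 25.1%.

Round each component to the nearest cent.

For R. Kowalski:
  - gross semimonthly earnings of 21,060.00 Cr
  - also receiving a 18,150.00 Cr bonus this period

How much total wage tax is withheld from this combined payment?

Wage Tax: taxable = 21,060.00 Cr
  2,072.00 Cr + 29.73% × (21,060.00 Cr − 15,400.00 Cr) = 2,072.00 Cr + 29.73% × 5,660.00 Cr = 3,754.72 Cr
Supplemental (25.1% flat on bonus): 25.1% × 18,150.00 Cr = 4,555.65 Cr
Total wage tax: 3,754.72 Cr + 4,555.65 Cr = 8,310.37 Cr

8,310.37 Cr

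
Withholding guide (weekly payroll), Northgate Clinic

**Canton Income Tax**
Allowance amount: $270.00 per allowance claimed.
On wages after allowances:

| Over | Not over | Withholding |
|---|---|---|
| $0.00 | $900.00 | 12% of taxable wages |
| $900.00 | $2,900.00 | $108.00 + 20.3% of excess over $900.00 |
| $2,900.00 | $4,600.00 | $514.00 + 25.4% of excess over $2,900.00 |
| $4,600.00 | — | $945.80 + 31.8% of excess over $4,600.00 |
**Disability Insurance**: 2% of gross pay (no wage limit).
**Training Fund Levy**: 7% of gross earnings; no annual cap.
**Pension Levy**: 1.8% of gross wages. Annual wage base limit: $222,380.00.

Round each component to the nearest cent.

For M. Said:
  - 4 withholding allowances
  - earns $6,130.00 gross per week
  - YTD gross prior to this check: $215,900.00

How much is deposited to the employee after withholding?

$4,379.06

Canton Income Tax: taxable = $6,130.00 − 4×$270.00 = $5,050.00
  $945.80 + 31.8% × ($5,050.00 − $4,600.00) = $945.80 + 31.8% × $450.00 = $1,088.90
Disability Insurance: 2% × $6,130.00 = $122.60
Training Fund Levy: 7% × $6,130.00 = $429.10
Pension Levy: 1.8% × $6,130.00 = $110.34
Total withheld: $1,088.90 + $122.60 + $429.10 + $110.34 = $1,750.94
Net pay: $6,130.00 − $1,750.94 = $4,379.06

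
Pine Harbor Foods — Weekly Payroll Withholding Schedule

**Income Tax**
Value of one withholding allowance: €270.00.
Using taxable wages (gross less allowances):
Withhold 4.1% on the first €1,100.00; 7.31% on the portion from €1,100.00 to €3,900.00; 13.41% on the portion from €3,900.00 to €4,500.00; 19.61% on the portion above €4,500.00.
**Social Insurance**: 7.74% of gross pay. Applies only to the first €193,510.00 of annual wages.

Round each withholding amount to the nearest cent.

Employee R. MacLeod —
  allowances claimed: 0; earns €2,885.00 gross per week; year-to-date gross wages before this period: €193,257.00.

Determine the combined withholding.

Income Tax: taxable = €2,885.00
  €45.10 + 7.31% × (€2,885.00 − €1,100.00) = €45.10 + 7.31% × €1,785.00 = €175.58
Social Insurance: cap €193,510.00 − YTD €193,257.00 = €253.00 subject; 7.74% × €253.00 = €19.58
Total: €175.58 + €19.58 = €195.16

€195.16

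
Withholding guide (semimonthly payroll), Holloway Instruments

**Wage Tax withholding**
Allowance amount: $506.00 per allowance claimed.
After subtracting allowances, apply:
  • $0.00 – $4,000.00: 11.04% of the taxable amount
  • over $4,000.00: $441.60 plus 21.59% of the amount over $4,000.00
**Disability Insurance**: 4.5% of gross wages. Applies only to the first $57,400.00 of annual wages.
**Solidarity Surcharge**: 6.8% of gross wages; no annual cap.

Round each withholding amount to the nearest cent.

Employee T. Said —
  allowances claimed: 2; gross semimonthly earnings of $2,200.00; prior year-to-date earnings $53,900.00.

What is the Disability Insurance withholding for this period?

$99.00

Disability Insurance: 4.5% × $2,200.00 = $99.00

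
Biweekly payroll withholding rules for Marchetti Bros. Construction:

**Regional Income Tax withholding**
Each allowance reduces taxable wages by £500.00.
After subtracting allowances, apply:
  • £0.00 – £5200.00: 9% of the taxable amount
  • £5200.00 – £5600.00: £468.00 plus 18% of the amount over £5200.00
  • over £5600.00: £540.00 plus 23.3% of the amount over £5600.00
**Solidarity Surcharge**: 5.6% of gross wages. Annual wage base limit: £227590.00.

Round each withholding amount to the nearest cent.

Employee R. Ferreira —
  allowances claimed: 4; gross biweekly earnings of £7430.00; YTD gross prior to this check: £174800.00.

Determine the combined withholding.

£925.48

Regional Income Tax: taxable = £7430.00 − 4×£500.00 = £5430.00
  £468.00 + 18% × (£5430.00 − £5200.00) = £468.00 + 18% × £230.00 = £509.40
Solidarity Surcharge: 5.6% × £7430.00 = £416.08
Total: £509.40 + £416.08 = £925.48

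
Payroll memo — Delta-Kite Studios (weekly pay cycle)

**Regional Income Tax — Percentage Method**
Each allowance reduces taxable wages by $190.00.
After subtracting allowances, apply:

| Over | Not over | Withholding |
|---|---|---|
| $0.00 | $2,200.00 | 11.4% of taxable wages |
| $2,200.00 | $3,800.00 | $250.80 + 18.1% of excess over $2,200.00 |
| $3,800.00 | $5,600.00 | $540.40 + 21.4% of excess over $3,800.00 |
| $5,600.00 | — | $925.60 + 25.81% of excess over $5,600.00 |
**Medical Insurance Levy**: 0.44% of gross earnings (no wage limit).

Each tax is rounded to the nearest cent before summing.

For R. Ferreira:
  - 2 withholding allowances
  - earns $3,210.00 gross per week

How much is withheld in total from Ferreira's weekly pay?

Regional Income Tax: taxable = $3,210.00 − 2×$190.00 = $2,830.00
  $250.80 + 18.1% × ($2,830.00 − $2,200.00) = $250.80 + 18.1% × $630.00 = $364.83
Medical Insurance Levy: 0.44% × $3,210.00 = $14.12
Total: $364.83 + $14.12 = $378.95

$378.95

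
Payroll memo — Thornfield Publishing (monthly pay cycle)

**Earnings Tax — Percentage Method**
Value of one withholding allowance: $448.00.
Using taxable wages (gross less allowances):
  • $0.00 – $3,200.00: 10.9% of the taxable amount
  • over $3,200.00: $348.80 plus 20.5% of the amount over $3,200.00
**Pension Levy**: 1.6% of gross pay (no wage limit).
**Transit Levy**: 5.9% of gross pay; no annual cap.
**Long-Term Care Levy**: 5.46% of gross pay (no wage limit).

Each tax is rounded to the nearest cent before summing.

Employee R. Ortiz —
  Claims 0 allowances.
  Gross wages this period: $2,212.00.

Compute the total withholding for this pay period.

Earnings Tax: taxable = $2,212.00
  10.9% × $2,212.00 = $241.11
Pension Levy: 1.6% × $2,212.00 = $35.39
Transit Levy: 5.9% × $2,212.00 = $130.51
Long-Term Care Levy: 5.46% × $2,212.00 = $120.78
Total: $241.11 + $35.39 + $130.51 + $120.78 = $527.79

$527.79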